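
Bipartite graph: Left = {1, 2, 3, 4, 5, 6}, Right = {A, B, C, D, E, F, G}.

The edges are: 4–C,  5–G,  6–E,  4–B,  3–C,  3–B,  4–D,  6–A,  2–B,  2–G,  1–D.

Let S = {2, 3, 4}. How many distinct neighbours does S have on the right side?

The union of neighbours of {2, 3, 4} is {B, C, D, G}, which has 4 elements.
Since |N(S)| = 4 ≥ |S| = 3, Hall's condition holds for this subset.

4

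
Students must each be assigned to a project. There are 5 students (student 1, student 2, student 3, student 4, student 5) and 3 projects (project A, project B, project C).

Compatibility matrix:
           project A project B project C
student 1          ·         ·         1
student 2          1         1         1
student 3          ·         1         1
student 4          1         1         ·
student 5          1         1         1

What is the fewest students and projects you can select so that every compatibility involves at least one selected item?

3

A maximum matching has 3 edges (e.g. student 1–project C, student 2–project A, student 3–project B).
By König's theorem the minimum vertex cover has the same size. One such cover is {project A, project B, project C}.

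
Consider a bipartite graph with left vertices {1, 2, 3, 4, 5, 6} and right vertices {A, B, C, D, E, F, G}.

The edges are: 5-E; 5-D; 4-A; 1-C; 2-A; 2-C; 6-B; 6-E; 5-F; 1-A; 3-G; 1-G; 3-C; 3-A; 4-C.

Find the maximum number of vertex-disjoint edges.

One maximum matching: 1-G, 2-A, 3-C, 5-E, 6-B.
The set {1, 2, 3, 4} has only 3 neighbours ({A, C, G}), so by Hall's theorem at most 5 of the 6 left vertices can be matched.

5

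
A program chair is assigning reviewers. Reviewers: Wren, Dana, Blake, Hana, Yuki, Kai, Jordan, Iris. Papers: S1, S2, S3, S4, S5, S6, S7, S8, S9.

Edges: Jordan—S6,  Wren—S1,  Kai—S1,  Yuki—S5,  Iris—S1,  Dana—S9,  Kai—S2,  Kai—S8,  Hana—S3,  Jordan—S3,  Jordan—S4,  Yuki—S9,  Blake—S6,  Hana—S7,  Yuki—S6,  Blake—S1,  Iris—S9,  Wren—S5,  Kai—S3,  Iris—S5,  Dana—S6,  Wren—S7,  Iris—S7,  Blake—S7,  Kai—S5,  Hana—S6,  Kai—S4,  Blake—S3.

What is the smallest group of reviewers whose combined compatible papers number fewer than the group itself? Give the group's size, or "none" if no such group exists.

none

A matching saturating every reviewer exists, for instance Wren→S1, Dana→S9, Blake→S6, Hana→S3, Yuki→S5, Kai→S2, Jordan→S4, Iris→S7.
By Hall's marriage theorem, this means |N(S)| ≥ |S| for every subset S, so no violating subset exists.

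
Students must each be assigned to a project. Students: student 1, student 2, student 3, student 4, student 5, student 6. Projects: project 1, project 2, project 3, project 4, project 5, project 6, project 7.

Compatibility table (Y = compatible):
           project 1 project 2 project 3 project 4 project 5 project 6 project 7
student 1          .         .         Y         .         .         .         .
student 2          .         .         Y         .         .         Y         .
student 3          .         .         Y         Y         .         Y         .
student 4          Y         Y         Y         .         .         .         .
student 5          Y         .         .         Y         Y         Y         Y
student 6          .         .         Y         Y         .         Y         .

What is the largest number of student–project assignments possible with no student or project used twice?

One maximum matching: student 1→project 3, student 2→project 6, student 3→project 4, student 4→project 1, student 5→project 7.
The set {student 1, student 2, student 3, student 6} has only 3 neighbours ({project 3, project 4, project 6}), so by Hall's theorem at most 5 of the 6 students can be matched.

5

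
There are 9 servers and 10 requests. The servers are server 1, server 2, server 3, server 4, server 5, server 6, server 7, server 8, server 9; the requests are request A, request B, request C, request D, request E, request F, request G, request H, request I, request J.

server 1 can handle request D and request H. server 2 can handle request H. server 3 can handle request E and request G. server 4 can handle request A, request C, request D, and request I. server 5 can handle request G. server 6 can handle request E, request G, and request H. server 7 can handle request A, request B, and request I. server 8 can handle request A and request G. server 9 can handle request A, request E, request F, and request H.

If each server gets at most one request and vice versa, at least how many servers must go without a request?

1

One maximum matching: server 1–request D, server 2–request H, server 3–request E, server 4–request C, server 5–request G, server 7–request I, server 8–request A, server 9–request F.
The set {server 2, server 3, server 5, server 6} has only 3 neighbours ({request E, request G, request H}), so by Hall's theorem at most 8 of the 9 servers can be matched.
That matches 8 of the 9, leaving 1 unmatched; no matching can do better.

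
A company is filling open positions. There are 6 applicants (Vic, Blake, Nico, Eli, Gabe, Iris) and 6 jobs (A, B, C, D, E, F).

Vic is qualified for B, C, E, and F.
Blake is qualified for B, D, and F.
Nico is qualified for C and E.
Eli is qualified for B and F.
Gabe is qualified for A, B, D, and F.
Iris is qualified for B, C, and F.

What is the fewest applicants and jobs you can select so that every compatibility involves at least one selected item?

6

The 6 edges Vic–E, Blake–D, Nico–C, Eli–F, Gabe–A, Iris–B form a matching, so any vertex cover needs at least 6 vertices (one per matched edge).
Conversely {Vic, Blake, Nico, Eli, Gabe, Iris} meets every edge and has exactly 6 vertices, so 6 is optimal.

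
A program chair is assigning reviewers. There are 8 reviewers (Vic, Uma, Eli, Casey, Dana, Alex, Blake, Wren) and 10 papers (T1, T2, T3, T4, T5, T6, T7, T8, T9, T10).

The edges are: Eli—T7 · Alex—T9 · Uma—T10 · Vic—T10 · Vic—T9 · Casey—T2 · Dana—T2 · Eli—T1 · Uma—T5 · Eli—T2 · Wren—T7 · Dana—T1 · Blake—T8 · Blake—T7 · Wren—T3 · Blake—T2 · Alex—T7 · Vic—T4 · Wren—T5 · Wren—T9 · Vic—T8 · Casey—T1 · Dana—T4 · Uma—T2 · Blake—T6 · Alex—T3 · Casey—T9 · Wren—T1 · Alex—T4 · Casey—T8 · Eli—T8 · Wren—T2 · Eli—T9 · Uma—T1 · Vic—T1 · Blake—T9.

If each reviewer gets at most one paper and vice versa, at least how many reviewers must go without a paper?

A valid assignment of size 8: Vic-T4, Uma-T10, Eli-T8, Casey-T2, Dana-T1, Alex-T9, Blake-T6, Wren-T7.
This saturates every reviewer, so 8 is the maximum.
That matches 8 of the 8, leaving 0 unmatched; no matching can do better.

0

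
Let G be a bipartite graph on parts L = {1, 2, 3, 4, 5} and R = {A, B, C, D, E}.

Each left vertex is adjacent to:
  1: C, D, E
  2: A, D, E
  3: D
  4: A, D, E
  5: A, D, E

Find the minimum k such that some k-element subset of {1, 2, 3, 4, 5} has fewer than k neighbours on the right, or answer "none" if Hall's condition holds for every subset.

4

Take S = {2, 3, 4, 5}. Its neighbourhood is {A, D, E}, so |N(S)| = 3 < |S| = 4.
Every subset of size less than 4 has at least as many neighbours as members, so 4 is the minimum.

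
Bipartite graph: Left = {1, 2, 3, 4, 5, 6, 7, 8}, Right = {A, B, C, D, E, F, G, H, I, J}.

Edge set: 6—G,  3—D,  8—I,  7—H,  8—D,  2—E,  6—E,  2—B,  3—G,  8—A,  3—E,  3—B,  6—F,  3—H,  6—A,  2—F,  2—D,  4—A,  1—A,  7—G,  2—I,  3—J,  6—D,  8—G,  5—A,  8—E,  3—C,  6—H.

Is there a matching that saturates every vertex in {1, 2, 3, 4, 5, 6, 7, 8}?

No

The set {1, 4, 5} has only 1 neighbour ({A}), so by Hall's theorem at most 6 of the 8 left vertices can be matched.
Hence no matching covers every left vertex.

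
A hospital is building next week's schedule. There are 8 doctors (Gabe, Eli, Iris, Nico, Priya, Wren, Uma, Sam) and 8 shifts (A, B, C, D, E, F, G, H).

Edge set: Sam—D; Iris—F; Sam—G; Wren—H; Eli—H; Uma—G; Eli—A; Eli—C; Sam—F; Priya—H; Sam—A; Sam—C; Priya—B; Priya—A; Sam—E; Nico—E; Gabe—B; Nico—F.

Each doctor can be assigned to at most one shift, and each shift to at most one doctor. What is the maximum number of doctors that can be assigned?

8

A valid assignment of size 8: Gabe–B, Eli–C, Iris–F, Nico–E, Priya–A, Wren–H, Uma–G, Sam–D.
All 8 doctors are matched, so no larger matching exists.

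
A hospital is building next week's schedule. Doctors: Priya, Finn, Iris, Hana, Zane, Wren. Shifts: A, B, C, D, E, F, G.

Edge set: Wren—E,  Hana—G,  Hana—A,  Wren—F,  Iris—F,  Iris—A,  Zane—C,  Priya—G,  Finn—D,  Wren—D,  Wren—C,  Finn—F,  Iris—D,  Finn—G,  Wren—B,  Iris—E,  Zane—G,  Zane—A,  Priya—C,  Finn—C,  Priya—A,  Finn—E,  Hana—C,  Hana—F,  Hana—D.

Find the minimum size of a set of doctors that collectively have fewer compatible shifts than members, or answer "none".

none

A matching saturating every doctor exists, for instance Priya→C, Finn→G, Iris→D, Hana→F, Zane→A, Wren→E.
By Hall's marriage theorem, this means |N(S)| ≥ |S| for every subset S, so no violating subset exists.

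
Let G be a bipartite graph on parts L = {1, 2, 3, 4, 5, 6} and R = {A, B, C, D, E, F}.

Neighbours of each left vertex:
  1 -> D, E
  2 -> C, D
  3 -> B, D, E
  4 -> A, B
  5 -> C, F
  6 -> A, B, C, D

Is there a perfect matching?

For example, pair 1→D, 2→C, 3→E, 4→A, 5→F, 6→B.
All 6 left vertices are covered.

Yes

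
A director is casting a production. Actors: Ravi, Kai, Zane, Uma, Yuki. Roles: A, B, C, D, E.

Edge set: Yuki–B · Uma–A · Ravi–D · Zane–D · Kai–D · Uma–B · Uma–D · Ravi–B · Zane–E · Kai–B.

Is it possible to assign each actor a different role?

No

The set {Ravi, Kai, Yuki} has only 2 neighbours ({B, D}), so by Hall's theorem at most 4 of the 5 actors can be matched.
Hence no matching covers every actor.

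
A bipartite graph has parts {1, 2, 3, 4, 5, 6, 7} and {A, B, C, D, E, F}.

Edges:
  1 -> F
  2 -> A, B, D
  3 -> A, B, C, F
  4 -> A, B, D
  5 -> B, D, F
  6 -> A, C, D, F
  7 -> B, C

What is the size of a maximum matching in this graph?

5

For example, pair 1–F, 2–A, 3–C, 4–D, 5–B.
The set {1, 2, 3, 4, 5, 6, 7} has only 5 neighbours ({A, B, C, D, F}), so by Hall's theorem at most 5 of the 7 left vertices can be matched.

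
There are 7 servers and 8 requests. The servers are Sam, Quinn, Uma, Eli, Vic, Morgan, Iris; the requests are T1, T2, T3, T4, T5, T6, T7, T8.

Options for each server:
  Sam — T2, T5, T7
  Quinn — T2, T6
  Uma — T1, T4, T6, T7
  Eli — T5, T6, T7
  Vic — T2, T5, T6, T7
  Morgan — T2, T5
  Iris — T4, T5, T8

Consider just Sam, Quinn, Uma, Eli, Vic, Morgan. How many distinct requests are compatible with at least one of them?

The union of neighbours of {Sam, Quinn, Uma, Eli, Vic, Morgan} is {T1, T2, T4, T5, T6, T7}, which has 6 elements.
Since |N(S)| = 6 ≥ |S| = 6, Hall's condition holds for this subset.

6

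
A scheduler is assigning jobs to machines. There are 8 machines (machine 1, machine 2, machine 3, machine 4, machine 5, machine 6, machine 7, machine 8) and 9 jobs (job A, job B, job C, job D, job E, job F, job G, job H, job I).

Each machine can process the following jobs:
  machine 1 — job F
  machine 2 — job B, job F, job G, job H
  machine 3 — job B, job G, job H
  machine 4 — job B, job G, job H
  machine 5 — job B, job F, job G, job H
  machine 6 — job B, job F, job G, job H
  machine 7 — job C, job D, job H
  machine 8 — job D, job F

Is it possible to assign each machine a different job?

No

The set {machine 1, machine 2, machine 3, machine 4, machine 5, machine 6} has only 4 neighbours ({job B, job F, job G, job H}), so by Hall's theorem at most 6 of the 8 machines can be matched.
Hence no matching covers every machine.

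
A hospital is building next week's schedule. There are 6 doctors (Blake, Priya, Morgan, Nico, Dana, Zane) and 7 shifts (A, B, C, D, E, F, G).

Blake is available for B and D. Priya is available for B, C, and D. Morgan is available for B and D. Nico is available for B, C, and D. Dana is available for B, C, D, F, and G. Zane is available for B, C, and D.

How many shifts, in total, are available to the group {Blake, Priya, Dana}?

5

The union of neighbours of {Blake, Priya, Dana} is {B, C, D, F, G}, which has 5 elements.
Since |N(S)| = 5 ≥ |S| = 3, Hall's condition holds for this subset.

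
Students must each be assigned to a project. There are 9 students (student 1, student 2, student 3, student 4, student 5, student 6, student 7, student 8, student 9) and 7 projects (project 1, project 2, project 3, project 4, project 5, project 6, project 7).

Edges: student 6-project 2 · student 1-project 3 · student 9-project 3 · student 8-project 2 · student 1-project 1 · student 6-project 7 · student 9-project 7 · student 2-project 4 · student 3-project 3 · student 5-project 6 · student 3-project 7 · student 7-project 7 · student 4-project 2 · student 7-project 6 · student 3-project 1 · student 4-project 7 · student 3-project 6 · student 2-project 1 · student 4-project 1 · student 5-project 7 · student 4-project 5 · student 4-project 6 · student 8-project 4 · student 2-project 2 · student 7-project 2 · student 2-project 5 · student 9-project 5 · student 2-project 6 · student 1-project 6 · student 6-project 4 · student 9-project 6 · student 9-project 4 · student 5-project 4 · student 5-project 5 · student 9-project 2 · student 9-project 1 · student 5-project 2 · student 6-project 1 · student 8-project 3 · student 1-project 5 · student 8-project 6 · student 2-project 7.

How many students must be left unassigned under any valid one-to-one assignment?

One maximum matching: student 1–project 5, student 2–project 4, student 3–project 3, student 4–project 6, student 5–project 2, student 6–project 1, student 7–project 7.
The set {student 1, student 2, student 3, student 4, student 5, student 6, student 7, student 8, student 9} has only 7 neighbours ({project 1, project 2, project 3, project 4, project 5, project 6, project 7}), so by Hall's theorem at most 7 of the 9 students can be matched.
That matches 7 of the 9, leaving 2 unmatched; no matching can do better.

2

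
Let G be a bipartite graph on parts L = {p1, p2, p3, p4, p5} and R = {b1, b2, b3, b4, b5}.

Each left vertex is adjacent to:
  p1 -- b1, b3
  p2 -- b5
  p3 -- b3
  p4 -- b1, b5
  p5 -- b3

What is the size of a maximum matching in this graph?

3

For example, pair p1-b1, p2-b5, p3-b3.
The set {p1, p2, p3, p4, p5} has only 3 neighbours ({b1, b3, b5}), so by Hall's theorem at most 3 of the 5 left vertices can be matched.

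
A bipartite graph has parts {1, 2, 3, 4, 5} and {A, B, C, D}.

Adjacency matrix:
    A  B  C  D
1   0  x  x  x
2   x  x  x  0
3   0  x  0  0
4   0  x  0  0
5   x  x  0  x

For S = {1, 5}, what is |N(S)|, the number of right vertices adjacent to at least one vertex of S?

The union of neighbours of {1, 5} is {A, B, C, D}, which has 4 elements.
Since |N(S)| = 4 ≥ |S| = 2, Hall's condition holds for this subset.

4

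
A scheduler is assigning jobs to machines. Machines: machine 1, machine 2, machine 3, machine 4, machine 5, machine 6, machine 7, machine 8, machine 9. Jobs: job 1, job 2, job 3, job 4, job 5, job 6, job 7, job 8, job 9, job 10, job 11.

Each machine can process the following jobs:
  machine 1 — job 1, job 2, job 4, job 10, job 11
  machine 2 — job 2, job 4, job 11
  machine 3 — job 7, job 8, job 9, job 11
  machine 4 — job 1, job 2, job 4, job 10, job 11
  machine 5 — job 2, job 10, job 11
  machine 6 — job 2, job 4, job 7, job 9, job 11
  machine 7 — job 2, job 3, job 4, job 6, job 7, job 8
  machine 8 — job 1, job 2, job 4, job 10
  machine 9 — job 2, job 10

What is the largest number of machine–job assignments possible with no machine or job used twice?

8

One maximum matching: machine 1→job 1, machine 2→job 4, machine 3→job 9, machine 4→job 11, machine 5→job 10, machine 6→job 7, machine 7→job 8, machine 8→job 2.
The set {machine 1, machine 2, machine 4, machine 5, machine 8, machine 9} has only 5 neighbours ({job 1, job 10, job 11, job 2, job 4}), so by Hall's theorem at most 8 of the 9 machines can be matched.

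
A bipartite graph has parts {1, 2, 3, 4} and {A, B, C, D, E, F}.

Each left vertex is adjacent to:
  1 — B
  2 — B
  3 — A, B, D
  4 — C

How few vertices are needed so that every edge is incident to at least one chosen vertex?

3

{3, 4, B} is a vertex cover of size 3: every edge has an endpoint in this set.
No smaller cover exists because 1–B, 3–D, 4–C is a matching of size 3, and a cover must include an endpoint of each of these disjoint edges (König's theorem).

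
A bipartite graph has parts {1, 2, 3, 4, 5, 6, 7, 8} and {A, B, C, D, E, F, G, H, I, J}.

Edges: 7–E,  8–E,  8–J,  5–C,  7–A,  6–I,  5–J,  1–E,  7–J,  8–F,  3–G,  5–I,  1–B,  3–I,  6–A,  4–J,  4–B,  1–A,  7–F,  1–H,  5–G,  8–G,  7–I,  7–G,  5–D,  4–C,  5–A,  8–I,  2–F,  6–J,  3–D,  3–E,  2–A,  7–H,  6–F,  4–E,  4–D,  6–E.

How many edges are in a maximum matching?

8

For example, pair 1→H, 2→F, 3→D, 4→B, 5→A, 6→E, 7→G, 8→J.
This saturates every left vertex, so 8 is the maximum.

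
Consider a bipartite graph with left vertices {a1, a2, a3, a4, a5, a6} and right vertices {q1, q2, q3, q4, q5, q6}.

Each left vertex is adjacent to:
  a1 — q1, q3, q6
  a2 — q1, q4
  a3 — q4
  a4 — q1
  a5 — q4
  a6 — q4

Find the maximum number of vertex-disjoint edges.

3

A valid assignment of size 3: a1–q6, a2–q1, a3–q4.
The set {a2, a3, a4, a5, a6} has only 2 neighbours ({q1, q4}), so by Hall's theorem at most 3 of the 6 left vertices can be matched.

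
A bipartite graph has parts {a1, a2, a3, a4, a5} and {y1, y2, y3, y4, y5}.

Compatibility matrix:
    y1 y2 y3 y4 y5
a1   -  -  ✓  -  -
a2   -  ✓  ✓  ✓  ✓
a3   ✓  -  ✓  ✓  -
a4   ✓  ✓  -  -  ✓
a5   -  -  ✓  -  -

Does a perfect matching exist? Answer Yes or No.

No

The set {a1, a5} has only 1 neighbour ({y3}), so by Hall's theorem at most 4 of the 5 left vertices can be matched.
Hence no matching covers every left vertex.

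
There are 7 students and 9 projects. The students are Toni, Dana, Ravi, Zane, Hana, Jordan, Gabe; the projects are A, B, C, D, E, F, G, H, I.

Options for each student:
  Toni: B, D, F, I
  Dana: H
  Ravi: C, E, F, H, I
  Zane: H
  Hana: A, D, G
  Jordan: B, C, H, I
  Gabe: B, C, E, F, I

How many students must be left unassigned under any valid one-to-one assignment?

1

One maximum matching: Toni-B, Dana-H, Ravi-F, Hana-G, Jordan-C, Gabe-E.
The set {Dana, Zane} has only 1 neighbour ({H}), so by Hall's theorem at most 6 of the 7 students can be matched.
That matches 6 of the 7, leaving 1 unmatched; no matching can do better.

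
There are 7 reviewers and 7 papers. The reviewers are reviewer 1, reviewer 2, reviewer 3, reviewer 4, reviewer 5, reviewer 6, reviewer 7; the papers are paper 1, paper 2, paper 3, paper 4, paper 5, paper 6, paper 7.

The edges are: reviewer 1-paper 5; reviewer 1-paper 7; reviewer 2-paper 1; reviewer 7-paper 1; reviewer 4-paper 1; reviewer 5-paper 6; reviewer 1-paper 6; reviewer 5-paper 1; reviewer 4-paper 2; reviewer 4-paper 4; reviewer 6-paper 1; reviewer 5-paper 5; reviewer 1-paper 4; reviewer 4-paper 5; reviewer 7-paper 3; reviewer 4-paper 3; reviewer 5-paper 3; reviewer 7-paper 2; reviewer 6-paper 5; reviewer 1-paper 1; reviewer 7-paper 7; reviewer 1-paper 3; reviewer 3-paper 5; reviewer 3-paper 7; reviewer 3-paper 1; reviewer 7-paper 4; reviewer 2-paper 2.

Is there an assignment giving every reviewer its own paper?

Yes

One maximum matching: reviewer 1–paper 6, reviewer 2–paper 1, reviewer 3–paper 7, reviewer 4–paper 4, reviewer 5–paper 3, reviewer 6–paper 5, reviewer 7–paper 2.
All 7 reviewers are covered.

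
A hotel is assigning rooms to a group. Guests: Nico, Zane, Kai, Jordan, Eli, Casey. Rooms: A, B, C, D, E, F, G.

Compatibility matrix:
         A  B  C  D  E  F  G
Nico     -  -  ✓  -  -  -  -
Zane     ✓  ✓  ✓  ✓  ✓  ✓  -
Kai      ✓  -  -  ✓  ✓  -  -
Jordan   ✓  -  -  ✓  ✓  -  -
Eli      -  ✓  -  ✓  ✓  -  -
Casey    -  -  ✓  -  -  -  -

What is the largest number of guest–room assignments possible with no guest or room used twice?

5

For example, pair Nico–C, Zane–A, Kai–D, Jordan–E, Eli–B.
The set {Nico, Casey} has only 1 neighbour ({C}), so by Hall's theorem at most 5 of the 6 guests can be matched.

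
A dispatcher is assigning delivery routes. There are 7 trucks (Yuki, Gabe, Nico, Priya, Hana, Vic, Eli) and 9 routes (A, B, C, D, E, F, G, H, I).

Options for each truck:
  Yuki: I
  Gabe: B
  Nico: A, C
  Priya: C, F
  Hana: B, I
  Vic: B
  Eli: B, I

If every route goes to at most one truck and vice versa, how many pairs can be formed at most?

For example, pair Yuki-I, Gabe-B, Nico-C, Priya-F.
The set {Yuki, Gabe, Hana, Vic, Eli} has only 2 neighbours ({B, I}), so by Hall's theorem at most 4 of the 7 trucks can be matched.

4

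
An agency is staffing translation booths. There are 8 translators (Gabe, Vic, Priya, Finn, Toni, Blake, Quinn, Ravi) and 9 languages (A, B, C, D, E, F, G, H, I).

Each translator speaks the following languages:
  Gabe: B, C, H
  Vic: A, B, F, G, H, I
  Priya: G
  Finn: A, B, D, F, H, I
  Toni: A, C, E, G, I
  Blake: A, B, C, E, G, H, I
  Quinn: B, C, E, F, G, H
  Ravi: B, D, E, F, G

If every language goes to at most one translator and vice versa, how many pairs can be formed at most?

One maximum matching: Gabe–C, Vic–F, Priya–G, Finn–B, Toni–I, Blake–A, Quinn–H, Ravi–E.
This saturates every translator, so 8 is the maximum.

8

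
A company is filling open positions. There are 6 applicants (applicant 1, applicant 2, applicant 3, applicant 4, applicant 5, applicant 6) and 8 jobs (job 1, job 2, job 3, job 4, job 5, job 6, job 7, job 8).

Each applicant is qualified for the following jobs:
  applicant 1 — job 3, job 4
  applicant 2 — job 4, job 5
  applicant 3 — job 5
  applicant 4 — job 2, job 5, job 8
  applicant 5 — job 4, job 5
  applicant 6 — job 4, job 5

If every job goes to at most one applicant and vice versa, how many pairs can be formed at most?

4

For example, pair applicant 1-job 3, applicant 2-job 4, applicant 3-job 5, applicant 4-job 2.
The set {applicant 2, applicant 3, applicant 5, applicant 6} has only 2 neighbours ({job 4, job 5}), so by Hall's theorem at most 4 of the 6 applicants can be matched.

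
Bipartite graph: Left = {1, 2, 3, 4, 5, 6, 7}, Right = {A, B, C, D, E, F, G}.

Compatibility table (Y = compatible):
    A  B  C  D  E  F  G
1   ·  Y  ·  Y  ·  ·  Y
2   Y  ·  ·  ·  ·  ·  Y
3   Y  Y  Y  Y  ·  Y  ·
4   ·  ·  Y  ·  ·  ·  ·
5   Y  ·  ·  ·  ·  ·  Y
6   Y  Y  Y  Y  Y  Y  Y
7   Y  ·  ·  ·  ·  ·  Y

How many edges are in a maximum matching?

6

For example, pair 1-D, 2-A, 3-B, 4-C, 5-G, 6-E.
The set {2, 5, 7} has only 2 neighbours ({A, G}), so by Hall's theorem at most 6 of the 7 left vertices can be matched.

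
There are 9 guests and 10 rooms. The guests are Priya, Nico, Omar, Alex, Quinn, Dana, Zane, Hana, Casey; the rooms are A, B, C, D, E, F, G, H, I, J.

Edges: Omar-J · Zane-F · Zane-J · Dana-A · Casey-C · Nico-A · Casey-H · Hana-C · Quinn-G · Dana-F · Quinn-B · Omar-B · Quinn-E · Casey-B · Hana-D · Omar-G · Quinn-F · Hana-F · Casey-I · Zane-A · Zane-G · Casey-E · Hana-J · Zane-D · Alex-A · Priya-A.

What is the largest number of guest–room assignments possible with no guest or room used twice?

For example, pair Priya-A, Omar-J, Quinn-B, Dana-F, Zane-G, Hana-C, Casey-E.
The set {Priya, Nico, Alex} has only 1 neighbour ({A}), so by Hall's theorem at most 7 of the 9 guests can be matched.

7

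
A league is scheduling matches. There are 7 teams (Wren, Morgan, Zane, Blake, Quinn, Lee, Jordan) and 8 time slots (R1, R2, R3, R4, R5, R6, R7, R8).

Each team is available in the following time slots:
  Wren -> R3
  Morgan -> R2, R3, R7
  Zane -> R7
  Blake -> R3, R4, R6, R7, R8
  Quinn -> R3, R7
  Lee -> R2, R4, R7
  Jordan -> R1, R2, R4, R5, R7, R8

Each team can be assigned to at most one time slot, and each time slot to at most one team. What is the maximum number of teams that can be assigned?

One maximum matching: Wren-R3, Morgan-R2, Zane-R7, Blake-R6, Lee-R4, Jordan-R1.
The set {Wren, Zane, Quinn} has only 2 neighbours ({R3, R7}), so by Hall's theorem at most 6 of the 7 teams can be matched.

6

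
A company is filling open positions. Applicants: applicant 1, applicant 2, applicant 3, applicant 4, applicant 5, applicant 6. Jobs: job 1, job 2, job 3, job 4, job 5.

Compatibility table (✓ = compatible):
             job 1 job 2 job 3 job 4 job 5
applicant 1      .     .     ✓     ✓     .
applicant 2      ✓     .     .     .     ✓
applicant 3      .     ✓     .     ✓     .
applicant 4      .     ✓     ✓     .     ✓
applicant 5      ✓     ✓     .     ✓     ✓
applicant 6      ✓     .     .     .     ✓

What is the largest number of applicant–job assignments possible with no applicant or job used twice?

For example, pair applicant 1-job 3, applicant 2-job 1, applicant 3-job 4, applicant 4-job 5, applicant 5-job 2.
The set {applicant 1, applicant 2, applicant 3, applicant 4, applicant 5, applicant 6} has only 5 neighbours ({job 1, job 2, job 3, job 4, job 5}), so by Hall's theorem at most 5 of the 6 applicants can be matched.

5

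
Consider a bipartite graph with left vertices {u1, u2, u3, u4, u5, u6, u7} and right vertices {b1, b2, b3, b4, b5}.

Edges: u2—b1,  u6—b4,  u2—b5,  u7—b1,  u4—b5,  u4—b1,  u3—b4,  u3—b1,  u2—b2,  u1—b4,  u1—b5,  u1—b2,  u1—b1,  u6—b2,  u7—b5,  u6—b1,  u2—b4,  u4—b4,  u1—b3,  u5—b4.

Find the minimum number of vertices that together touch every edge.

A maximum matching has 5 edges (e.g. u1–b3, u2–b2, u3–b1, u4–b5, u5–b4).
By König's theorem the minimum vertex cover has the same size. One such cover is {u1, b1, b2, b4, b5}.

5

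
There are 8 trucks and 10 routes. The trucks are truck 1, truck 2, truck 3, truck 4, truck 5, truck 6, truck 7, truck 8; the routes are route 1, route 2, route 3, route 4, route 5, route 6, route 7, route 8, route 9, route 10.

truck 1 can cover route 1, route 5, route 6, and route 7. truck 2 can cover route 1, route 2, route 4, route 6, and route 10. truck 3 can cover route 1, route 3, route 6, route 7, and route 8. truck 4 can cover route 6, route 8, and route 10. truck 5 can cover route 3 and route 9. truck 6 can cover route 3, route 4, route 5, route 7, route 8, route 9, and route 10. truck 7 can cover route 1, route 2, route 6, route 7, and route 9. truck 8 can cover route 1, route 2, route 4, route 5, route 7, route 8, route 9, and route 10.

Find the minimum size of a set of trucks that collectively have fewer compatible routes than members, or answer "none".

none

A matching saturating every truck exists, for instance truck 1→route 7, truck 2→route 2, truck 3→route 1, truck 4→route 10, truck 5→route 3, truck 6→route 8, truck 7→route 9, truck 8→route 4.
By Hall's marriage theorem, this means |N(S)| ≥ |S| for every subset S, so no violating subset exists.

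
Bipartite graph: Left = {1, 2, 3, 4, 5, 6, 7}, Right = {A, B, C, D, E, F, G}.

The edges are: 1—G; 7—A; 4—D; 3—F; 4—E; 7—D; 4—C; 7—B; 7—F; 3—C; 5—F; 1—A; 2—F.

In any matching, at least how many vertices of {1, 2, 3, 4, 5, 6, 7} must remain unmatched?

2

For example, pair 1→G, 2→F, 3→C, 4→E, 7→B.
The set {2, 5, 6} has only 1 neighbour ({F}), so by Hall's theorem at most 5 of the 7 left vertices can be matched.
That matches 5 of the 7, leaving 2 unmatched; no matching can do better.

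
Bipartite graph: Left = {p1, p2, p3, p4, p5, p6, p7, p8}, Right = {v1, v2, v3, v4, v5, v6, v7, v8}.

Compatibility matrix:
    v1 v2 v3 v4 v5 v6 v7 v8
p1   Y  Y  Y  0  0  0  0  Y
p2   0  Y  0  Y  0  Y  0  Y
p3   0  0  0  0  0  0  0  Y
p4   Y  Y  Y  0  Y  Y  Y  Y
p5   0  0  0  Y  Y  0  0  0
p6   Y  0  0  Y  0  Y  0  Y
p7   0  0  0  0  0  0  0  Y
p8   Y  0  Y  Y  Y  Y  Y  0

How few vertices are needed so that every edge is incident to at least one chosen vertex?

7

The 7 edges p1–v1, p2–v6, p3–v8, p4–v2, p5–v5, p6–v4, p8–v3 form a matching, so any vertex cover needs at least 7 vertices (one per matched edge).
Conversely {p1, p2, p4, p5, p6, p8, v8} meets every edge and has exactly 7 vertices, so 7 is optimal.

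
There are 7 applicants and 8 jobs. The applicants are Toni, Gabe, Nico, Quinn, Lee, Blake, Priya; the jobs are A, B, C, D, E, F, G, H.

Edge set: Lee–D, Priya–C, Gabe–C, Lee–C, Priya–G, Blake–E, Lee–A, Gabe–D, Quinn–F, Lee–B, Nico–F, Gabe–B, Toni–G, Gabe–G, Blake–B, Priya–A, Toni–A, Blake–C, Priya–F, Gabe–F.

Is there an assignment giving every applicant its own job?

The set {Nico, Quinn} has only 1 neighbour ({F}), so by Hall's theorem at most 6 of the 7 applicants can be matched.
Hence no matching covers every applicant.

No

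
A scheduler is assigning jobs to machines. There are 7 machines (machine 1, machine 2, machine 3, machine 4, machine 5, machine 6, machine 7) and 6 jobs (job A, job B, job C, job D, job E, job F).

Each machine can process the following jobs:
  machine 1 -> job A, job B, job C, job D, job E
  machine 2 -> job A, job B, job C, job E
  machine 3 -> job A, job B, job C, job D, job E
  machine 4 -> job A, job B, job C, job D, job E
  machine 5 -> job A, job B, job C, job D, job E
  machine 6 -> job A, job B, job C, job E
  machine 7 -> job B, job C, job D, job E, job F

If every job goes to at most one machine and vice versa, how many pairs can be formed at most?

6

One maximum matching: machine 1-job A, machine 2-job E, machine 3-job C, machine 4-job B, machine 5-job D, machine 7-job F.
The set {machine 1, machine 2, machine 3, machine 4, machine 5, machine 6} has only 5 neighbours ({job A, job B, job C, job D, job E}), so by Hall's theorem at most 6 of the 7 machines can be matched.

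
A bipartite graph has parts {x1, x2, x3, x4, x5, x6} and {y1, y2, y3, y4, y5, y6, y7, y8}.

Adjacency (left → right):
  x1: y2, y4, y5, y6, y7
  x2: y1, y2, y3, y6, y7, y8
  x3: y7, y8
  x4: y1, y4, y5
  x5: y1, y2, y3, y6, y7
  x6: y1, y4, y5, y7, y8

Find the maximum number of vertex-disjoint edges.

One maximum matching: x1–y4, x2–y3, x3–y8, x4–y1, x5–y6, x6–y7.
This saturates every left vertex, so 6 is the maximum.

6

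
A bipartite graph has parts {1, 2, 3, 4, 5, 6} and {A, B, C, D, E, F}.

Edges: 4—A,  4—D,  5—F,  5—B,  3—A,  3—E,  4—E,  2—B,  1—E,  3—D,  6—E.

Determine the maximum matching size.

A valid assignment of size 5: 1-E, 2-B, 3-A, 4-D, 5-F.
The set {1, 6} has only 1 neighbour ({E}), so by Hall's theorem at most 5 of the 6 left vertices can be matched.

5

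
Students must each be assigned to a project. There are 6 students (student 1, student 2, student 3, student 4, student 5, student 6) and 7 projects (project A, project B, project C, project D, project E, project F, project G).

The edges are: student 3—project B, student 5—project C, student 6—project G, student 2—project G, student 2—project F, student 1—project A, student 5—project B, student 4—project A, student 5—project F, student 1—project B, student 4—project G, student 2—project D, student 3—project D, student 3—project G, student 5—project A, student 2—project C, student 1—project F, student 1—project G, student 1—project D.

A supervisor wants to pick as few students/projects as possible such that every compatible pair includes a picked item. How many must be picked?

6

{student 1, student 2, student 3, student 4, student 5, student 6} is a vertex cover of size 6: every edge has an endpoint in this set.
No smaller cover exists because student 1–project F, student 2–project C, student 3–project D, student 4–project A, student 5–project B, student 6–project G is a matching of size 6, and a cover must include an endpoint of each of these disjoint edges (König's theorem).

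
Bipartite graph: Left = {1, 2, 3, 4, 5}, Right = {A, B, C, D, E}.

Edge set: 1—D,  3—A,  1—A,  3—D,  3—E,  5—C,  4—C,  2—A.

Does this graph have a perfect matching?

The set {4, 5} has only 1 neighbour ({C}), so by Hall's theorem at most 4 of the 5 left vertices can be matched.
Hence no matching covers every left vertex.

No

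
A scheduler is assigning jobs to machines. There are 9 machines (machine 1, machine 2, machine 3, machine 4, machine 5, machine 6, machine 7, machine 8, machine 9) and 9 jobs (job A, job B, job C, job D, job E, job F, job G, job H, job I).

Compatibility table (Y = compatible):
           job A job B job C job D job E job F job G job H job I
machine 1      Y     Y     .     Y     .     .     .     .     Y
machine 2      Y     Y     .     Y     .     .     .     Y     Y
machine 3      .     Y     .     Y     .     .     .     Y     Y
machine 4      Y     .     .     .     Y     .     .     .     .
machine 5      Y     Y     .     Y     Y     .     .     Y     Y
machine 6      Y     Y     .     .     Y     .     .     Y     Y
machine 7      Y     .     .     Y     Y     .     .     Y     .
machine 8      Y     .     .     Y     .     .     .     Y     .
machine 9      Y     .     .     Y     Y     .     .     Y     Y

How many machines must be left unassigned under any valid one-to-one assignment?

3

For example, pair machine 1-job A, machine 2-job D, machine 3-job I, machine 4-job E, machine 5-job B, machine 6-job H.
The set {machine 1, machine 2, machine 3, machine 4, machine 5, machine 6, machine 7, machine 8, machine 9} has only 6 neighbours ({job A, job B, job D, job E, job H, job I}), so by Hall's theorem at most 6 of the 9 machines can be matched.
That matches 6 of the 9, leaving 3 unmatched; no matching can do better.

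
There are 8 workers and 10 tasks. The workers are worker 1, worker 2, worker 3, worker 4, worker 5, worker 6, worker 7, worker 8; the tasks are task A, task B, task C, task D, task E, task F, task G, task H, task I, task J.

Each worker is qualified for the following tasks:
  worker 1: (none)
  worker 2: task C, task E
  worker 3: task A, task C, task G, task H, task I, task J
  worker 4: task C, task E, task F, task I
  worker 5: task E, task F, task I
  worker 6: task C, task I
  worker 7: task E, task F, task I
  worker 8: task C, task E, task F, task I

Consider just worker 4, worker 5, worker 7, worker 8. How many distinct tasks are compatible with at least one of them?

The union of neighbours of {worker 4, worker 5, worker 7, worker 8} is {task C, task E, task F, task I}, which has 4 elements.
Since |N(S)| = 4 ≥ |S| = 4, Hall's condition holds for this subset.

4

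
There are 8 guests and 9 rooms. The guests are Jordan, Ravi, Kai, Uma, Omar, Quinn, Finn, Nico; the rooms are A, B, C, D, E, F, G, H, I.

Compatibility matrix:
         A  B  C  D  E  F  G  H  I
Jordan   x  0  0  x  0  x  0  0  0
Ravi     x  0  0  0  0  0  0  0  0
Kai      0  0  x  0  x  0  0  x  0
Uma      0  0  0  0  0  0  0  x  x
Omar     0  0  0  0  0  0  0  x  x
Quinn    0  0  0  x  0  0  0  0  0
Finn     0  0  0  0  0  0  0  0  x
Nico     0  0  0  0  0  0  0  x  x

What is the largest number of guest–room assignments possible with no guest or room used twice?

6

A valid assignment of size 6: Jordan-F, Ravi-A, Kai-E, Uma-I, Omar-H, Quinn-D.
The set {Uma, Omar, Finn, Nico} has only 2 neighbours ({H, I}), so by Hall's theorem at most 6 of the 8 guests can be matched.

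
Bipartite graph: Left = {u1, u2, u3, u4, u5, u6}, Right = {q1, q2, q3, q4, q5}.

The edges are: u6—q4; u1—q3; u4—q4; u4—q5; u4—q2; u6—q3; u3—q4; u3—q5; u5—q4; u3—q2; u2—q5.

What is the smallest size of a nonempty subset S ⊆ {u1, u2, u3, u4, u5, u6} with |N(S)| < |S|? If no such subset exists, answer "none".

3

Take S = {u1, u5, u6}. Its neighbourhood is {q3, q4}, so |N(S)| = 2 < |S| = 3.
Every subset of size less than 3 has at least as many neighbours as members, so 3 is the minimum.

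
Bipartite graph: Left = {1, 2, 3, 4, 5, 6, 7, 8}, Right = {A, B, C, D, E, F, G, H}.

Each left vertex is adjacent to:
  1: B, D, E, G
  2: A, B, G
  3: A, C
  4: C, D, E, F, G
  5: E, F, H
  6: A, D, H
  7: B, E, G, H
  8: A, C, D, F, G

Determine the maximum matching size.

A valid assignment of size 8: 1–D, 2–B, 3–C, 4–F, 5–H, 6–A, 7–E, 8–G.
This saturates every left vertex, so 8 is the maximum.

8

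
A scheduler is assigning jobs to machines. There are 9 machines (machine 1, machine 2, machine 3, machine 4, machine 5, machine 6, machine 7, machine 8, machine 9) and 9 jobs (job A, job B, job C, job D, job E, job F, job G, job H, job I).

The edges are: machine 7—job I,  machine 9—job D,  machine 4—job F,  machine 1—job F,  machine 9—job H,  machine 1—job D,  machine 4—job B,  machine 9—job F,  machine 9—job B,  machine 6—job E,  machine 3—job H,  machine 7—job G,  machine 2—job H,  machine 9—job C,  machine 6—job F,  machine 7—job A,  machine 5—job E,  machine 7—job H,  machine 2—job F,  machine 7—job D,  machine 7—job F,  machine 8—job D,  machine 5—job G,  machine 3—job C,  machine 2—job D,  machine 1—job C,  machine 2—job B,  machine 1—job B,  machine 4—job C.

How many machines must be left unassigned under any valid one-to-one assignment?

For example, pair machine 1→job F, machine 2→job H, machine 3→job C, machine 4→job B, machine 5→job G, machine 6→job E, machine 7→job I, machine 8→job D.
The set {machine 1, machine 2, machine 3, machine 4, machine 8, machine 9} has only 5 neighbours ({job B, job C, job D, job F, job H}), so by Hall's theorem at most 8 of the 9 machines can be matched.
That matches 8 of the 9, leaving 1 unmatched; no matching can do better.

1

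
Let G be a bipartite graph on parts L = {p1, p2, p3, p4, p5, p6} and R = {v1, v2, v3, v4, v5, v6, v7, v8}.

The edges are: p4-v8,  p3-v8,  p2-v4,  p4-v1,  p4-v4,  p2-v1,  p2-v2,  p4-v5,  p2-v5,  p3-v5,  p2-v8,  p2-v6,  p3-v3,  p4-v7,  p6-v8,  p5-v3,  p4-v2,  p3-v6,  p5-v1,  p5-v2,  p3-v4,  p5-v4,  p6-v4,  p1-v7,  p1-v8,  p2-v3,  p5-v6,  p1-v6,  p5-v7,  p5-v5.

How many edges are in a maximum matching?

For example, pair p1→v7, p2→v8, p3→v6, p4→v2, p5→v3, p6→v4.
All 6 left vertices are matched, so no larger matching exists.

6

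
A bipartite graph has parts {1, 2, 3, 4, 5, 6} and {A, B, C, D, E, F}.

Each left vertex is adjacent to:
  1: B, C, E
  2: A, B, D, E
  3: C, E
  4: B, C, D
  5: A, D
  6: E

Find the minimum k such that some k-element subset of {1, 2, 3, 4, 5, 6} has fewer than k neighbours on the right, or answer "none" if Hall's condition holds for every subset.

Take S = {1, 2, 3, 4, 5, 6}. Its neighbourhood is {A, B, C, D, E}, so |N(S)| = 5 < |S| = 6.
Every subset of size less than 6 has at least as many neighbours as members, so 6 is the minimum.

6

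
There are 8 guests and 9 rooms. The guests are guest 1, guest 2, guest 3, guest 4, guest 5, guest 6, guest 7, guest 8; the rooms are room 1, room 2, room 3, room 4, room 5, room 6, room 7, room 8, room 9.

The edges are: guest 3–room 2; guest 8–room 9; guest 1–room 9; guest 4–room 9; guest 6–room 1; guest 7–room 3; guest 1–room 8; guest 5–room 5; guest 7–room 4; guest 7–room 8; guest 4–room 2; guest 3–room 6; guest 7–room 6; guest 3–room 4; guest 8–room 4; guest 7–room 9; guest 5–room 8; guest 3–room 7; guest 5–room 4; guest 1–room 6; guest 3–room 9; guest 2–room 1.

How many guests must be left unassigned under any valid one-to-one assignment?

1

A valid assignment of size 7: guest 1–room 6, guest 2–room 1, guest 3–room 7, guest 4–room 2, guest 5–room 8, guest 7–room 9, guest 8–room 4.
The set {guest 2, guest 6} has only 1 neighbour ({room 1}), so by Hall's theorem at most 7 of the 8 guests can be matched.
That matches 7 of the 8, leaving 1 unmatched; no matching can do better.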